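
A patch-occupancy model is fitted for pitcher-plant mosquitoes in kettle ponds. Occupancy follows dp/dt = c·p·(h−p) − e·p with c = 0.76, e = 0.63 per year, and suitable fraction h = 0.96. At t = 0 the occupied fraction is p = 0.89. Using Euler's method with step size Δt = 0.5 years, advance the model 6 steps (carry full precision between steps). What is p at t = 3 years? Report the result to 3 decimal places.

Update rule: p ← p + [c·p·(h−p) − e·p]·Δt with Δt = 0.5.
p: 0.89000 → 0.63332  (Δp = -0.25668)
p: 0.63332 → 0.51245  (Δp = -0.12088)
p: 0.51245 → 0.43818  (Δp = -0.07427)
p: 0.43818 → 0.38704  (Δp = -0.05114)
p: 0.38704 → 0.34939  (Δp = -0.03765)
p: 0.34939 → 0.32040  (Δp = -0.02899)

0.320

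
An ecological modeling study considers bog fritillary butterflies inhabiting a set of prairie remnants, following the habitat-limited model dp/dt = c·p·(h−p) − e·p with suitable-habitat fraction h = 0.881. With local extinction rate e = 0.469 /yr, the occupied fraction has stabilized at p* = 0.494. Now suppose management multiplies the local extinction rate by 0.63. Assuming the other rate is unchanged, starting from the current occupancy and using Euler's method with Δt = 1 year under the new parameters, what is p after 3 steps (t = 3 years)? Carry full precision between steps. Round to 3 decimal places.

0.633

Balance c(h−p*) = e gives c = e/(0.881 − 0.49400) = 0.469/0.38700 = 1.21189.
Starting from p₀ = 0.49400; update p ← p + (dp/dt)·Δt with the new parameters.
p: 0.49400 → 0.57972  (Δp = +0.08572)
p: 0.57972 → 0.62010  (Δp = +0.04037)
p: 0.62010 → 0.63294  (Δp = +0.01285)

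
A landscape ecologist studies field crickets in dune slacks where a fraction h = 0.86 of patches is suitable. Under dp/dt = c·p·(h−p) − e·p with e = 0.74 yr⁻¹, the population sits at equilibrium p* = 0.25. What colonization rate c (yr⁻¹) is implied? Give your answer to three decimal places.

At equilibrium c(h−p*) = e, so c = e/(h−p*).
c = 0.74/(0.86 − 0.25) = 0.74/0.6100 = 1.2131.

1.213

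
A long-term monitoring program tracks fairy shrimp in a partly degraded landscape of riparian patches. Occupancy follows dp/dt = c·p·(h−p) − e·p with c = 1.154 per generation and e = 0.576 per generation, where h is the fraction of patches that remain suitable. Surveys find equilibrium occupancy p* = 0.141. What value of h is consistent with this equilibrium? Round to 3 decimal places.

At equilibrium c(h−p*) = e, so h = p* + e/c.
h = 0.141 + 0.576/1.154 = 0.141 + 0.4991 = 0.6401.

0.640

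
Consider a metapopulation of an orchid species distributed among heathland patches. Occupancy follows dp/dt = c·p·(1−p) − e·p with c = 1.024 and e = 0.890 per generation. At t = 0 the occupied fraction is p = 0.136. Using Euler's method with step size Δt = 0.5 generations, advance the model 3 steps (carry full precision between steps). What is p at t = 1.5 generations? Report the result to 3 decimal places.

Update rule: p ← p + [c·p·(1−p) − e·p]·Δt with Δt = 0.5.
  1  |  dp/dt·Δt = -0.000358  |  p_1 = 0.135642
  2  |  dp/dt·Δt = -0.000332  |  p_2 = 0.135310
  3  |  dp/dt·Δt = -0.000308  |  p_3 = 0.135002

0.135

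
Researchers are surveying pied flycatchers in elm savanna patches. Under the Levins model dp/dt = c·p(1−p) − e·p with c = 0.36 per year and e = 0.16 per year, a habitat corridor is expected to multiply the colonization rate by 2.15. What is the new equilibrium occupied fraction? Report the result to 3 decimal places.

Before: p* = 1 − 0.16/0.36 = 0.5556.
After the change, c = 0.774, e = 0.16, so p* = 1 − 0.16/0.774 = 0.7933.

0.793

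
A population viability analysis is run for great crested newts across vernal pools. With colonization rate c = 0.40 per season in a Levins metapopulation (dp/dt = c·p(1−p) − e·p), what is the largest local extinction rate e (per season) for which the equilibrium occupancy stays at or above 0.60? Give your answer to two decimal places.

1 − e/c ≥ 0.60 ⇒ e ≤ c(1 − 0.60) = 0.40 × 0.4000.
e_max = 0.1600.

0.16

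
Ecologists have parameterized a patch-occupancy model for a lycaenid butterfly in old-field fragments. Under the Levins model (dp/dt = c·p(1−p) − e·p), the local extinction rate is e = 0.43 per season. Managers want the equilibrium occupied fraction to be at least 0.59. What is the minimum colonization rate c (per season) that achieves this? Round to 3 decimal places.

p* = 1 − e/c ≥ 0.59 requires e/c ≤ 0.4100, i.e. c ≥ e/0.4100.
c_min = 0.43/0.4100 = 1.0488.

1.049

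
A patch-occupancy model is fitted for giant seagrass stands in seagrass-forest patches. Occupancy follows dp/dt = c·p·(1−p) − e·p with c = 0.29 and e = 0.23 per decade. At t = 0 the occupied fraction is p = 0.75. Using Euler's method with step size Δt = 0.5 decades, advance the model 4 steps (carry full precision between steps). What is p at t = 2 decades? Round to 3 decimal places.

0.567

Update rule: p ← p + [c·p·(1−p) − e·p]·Δt with Δt = 0.5.
  1  |  dp/dt·Δt = -0.059063  |  p_1 = 0.690937
  2  |  dp/dt·Δt = -0.048494  |  p_2 = 0.642443
  3  |  dp/dt·Δt = -0.040573  |  p_3 = 0.601870
  4  |  dp/dt·Δt = -0.034470  |  p_4 = 0.567401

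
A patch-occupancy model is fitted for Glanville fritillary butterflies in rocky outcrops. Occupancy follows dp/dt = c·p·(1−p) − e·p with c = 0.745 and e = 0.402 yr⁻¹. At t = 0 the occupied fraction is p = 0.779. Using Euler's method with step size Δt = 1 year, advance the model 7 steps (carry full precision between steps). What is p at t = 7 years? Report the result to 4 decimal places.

Update rule: p ← p + [c·p·(1−p) − e·p]·Δt with Δt = 1.
  1  |  dp/dt·Δt = -0.184900  |  p_1 = 0.594100
  2  |  dp/dt·Δt = -0.059175  |  p_2 = 0.534925
  3  |  dp/dt·Δt = -0.029699  |  p_3 = 0.505227
  4  |  dp/dt·Δt = -0.016871  |  p_4 = 0.488355
  5  |  dp/dt·Δt = -0.010170  |  p_5 = 0.478185
  6  |  dp/dt·Δt = -0.006335  |  p_6 = 0.471850
  7  |  dp/dt·Δt = -0.004024  |  p_7 = 0.467826

0.4678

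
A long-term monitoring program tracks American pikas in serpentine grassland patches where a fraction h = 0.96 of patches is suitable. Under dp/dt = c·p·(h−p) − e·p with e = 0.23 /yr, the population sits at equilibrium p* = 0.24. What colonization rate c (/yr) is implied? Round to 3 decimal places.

At equilibrium c(h−p*) = e, so c = e/(h−p*).
c = 0.23/(0.96 − 0.24) = 0.23/0.7200 = 0.3194.

0.319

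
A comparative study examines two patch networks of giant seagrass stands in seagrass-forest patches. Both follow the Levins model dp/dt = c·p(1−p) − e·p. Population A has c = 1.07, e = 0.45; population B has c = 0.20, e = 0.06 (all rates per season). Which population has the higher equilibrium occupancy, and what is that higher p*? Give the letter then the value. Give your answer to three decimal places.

B, 0.700

A: p*_A = 1 − 0.45/1.07 = 0.5794.
B: p*_B = 1 − 0.06/0.20 = 0.7000.
B is higher at 0.7000.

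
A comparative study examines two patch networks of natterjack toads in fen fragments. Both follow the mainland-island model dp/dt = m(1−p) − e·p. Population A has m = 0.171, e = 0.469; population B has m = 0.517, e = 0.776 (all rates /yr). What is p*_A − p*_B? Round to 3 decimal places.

-0.133

A: p*_A = m/(m+e) = 0.171/0.6400 = 0.2672.
B: p*_B = 0.517/1.2930 = 0.3998.
p*_A − p*_B = 0.2672 − 0.3998 = -0.1327.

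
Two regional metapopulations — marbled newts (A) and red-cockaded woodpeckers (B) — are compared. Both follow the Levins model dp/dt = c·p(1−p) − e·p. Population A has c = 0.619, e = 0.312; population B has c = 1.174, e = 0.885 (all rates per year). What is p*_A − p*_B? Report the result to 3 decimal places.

0.250

A: p*_A = 1 − 0.312/0.619 = 0.4960.
B: p*_B = 1 − 0.885/1.174 = 0.2462.
p*_A − p*_B = 0.4960 − 0.2462 = 0.2498.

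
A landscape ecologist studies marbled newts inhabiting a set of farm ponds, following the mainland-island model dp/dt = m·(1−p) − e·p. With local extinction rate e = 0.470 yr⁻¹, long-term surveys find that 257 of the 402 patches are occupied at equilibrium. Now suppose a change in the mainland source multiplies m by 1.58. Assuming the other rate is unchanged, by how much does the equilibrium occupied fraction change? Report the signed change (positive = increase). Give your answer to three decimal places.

Observed p* = 257/402 = 0.63930.
Balance m(1−p*) = e·p* gives m = e·p*/(1−p*) = 0.470×0.63930/0.36070 = 0.83302.
New p* = m/(m+e) = 1.31617/(1.31617+0.47000) = 0.73687.
Δp* = 0.73687 − 0.63930 = +0.09757.

0.098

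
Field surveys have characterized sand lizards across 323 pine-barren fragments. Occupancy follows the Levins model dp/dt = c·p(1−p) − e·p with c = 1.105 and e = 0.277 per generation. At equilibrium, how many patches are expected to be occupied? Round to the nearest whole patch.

242

p* = 1 − e/c = 1 − 0.277/1.105 = 0.7493.
Expected occupied patches = N × p* = 323 × 0.7493 = 242.03 ≈ 242.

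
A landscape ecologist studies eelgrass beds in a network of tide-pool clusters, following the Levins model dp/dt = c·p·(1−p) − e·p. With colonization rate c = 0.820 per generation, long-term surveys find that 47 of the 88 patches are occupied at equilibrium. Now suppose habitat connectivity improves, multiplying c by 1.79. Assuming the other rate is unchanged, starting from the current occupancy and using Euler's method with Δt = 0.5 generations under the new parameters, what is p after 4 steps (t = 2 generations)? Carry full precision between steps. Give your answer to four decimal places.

0.7229

Observed p* = 47/88 = 0.53409.
Balance c(1−p*) = e gives e = 0.820×(1 − 0.53409) = 0.38205.
Starting from p₀ = 0.53409; update p ← p + (dp/dt)·Δt with the new parameters.
p: 0.53409 → 0.61469  (Δp = +0.08060)
p: 0.61469 → 0.67109  (Δp = +0.05640)
p: 0.67109 → 0.70489  (Δp = +0.03380)
p: 0.70489 → 0.72291  (Δp = +0.01802)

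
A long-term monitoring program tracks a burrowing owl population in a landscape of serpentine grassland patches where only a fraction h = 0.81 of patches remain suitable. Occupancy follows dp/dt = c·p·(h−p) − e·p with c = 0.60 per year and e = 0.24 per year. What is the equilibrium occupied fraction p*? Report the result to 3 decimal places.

0.410

Setting dp/dt = 0 and dividing by p* gives c·(h−p*) = e.
So p* = h − e/c = 0.81 − 0.24/0.60 = 0.81 − 0.4000 = 0.4100.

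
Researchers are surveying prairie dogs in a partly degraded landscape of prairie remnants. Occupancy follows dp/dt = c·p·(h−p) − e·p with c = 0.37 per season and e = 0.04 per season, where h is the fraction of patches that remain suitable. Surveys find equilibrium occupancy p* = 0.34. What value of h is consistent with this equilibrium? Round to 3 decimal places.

At equilibrium c(h−p*) = e, so h = p* + e/c.
h = 0.34 + 0.04/0.37 = 0.34 + 0.1081 = 0.4481.

0.448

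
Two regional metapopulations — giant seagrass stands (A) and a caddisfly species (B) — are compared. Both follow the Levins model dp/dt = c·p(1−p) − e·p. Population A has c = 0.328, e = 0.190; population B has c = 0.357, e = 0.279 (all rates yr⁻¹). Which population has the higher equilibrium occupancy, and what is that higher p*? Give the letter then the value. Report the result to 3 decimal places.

A: p*_A = 1 − 0.190/0.328 = 0.4207.
B: p*_B = 1 − 0.279/0.357 = 0.2185.
A is higher at 0.4207.

A, 0.421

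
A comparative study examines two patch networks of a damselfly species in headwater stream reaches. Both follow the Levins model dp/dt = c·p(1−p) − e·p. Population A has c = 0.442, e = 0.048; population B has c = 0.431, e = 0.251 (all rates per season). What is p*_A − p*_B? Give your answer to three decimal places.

A: p*_A = 1 − 0.048/0.442 = 0.8914.
B: p*_B = 1 − 0.251/0.431 = 0.4176.
p*_A − p*_B = 0.8914 − 0.4176 = 0.4738.

0.474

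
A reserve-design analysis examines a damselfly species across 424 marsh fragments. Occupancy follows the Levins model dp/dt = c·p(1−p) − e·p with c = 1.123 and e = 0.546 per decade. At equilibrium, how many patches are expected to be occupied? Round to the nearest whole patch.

218

p* = 1 − e/c = 1 − 0.546/1.123 = 0.5138.
Expected occupied patches = N × p* = 424 × 0.5138 = 217.85 ≈ 218.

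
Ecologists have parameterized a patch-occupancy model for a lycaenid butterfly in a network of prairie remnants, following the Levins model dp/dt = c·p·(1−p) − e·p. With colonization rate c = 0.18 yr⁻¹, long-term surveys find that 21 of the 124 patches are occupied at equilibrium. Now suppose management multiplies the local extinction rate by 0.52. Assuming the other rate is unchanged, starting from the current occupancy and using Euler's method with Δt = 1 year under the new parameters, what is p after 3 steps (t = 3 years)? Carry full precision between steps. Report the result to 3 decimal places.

Observed p* = 21/124 = 0.16935.
Balance c(1−p*) = e gives e = 0.18×(1 − 0.16935) = 0.14952.
Starting from p₀ = 0.16935; update p ← p + (dp/dt)·Δt with the new parameters.
step 1: Δp = +0.01215, p = 0.18151
step 2: Δp = +0.01263, p = 0.19414
step 3: Δp = +0.01307, p = 0.20721

0.207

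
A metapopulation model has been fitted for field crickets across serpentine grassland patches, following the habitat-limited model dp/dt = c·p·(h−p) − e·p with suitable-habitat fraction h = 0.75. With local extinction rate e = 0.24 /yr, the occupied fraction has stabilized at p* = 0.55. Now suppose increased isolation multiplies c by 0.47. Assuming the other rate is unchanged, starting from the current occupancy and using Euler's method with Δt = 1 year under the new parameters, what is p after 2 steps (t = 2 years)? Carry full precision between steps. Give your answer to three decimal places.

Balance c(h−p*) = e gives c = e/(0.75 − 0.55000) = 0.24/0.20000 = 1.20000.
Starting from p₀ = 0.55000; update p ← p + (dp/dt)·Δt with the new parameters.
step 1: Δp = -0.06996, p = 0.48004
step 2: Δp = -0.04212, p = 0.43792

0.438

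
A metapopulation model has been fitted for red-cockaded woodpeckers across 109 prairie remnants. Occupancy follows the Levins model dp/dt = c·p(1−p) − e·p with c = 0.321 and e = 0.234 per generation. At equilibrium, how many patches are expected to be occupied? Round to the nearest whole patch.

p* = 1 − e/c = 1 − 0.234/0.321 = 0.2710.
Expected occupied patches = N × p* = 109 × 0.2710 = 29.54 ≈ 30.

30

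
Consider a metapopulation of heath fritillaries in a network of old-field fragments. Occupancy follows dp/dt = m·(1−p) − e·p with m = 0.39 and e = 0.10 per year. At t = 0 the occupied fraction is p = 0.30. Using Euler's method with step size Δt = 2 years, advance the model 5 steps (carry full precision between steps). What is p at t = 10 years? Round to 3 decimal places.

Update rule: p ← p + [m·(1−p) − e·p]·Δt with Δt = 2.
p: 0.30000 → 0.78600  (Δp = +0.48600)
p: 0.78600 → 0.79572  (Δp = +0.00972)
p: 0.79572 → 0.79591  (Δp = +0.00019)
p: 0.79591 → 0.79592  (Δp = +0.00000)
p: 0.79592 → 0.79592  (Δp = +0.00000)

0.796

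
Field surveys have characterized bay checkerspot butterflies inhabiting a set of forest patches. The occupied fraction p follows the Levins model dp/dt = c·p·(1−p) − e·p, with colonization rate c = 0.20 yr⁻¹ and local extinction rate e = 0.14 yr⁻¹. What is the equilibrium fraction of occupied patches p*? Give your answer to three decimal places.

Setting dp/dt = 0 and dividing through by p* gives c·(1−p*) = e.
So p* = 1 − e/c = 1 − 0.14/0.20 = 1 − 0.7000 = 0.3000.

0.300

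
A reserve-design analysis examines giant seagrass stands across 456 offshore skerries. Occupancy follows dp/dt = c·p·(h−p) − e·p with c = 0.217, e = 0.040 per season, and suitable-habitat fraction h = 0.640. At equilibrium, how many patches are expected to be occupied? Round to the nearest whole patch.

p* = h − e/c = 0.640 − 0.1843 = 0.4557.
Expected occupied patches = N × p* = 456 × 0.4557 = 207.78 ≈ 208.

208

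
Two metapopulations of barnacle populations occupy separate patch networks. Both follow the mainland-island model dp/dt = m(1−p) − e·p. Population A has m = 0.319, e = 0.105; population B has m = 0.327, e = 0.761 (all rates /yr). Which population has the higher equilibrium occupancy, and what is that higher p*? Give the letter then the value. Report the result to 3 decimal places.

A: p*_A = m/(m+e) = 0.319/0.4240 = 0.7524.
B: p*_B = 0.327/1.0880 = 0.3006.
A is higher at 0.7524.

A, 0.752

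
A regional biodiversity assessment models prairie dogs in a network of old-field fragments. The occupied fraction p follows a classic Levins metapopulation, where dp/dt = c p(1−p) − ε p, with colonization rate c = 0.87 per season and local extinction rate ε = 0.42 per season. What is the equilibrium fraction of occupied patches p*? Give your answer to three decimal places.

At equilibrium, colonization balances extinction: c·p*·(1−p*) = ε·p*.
So p* = 1 − ε/c = 1 − 0.42/0.87 = 1 − 0.4828 = 0.5172.

0.517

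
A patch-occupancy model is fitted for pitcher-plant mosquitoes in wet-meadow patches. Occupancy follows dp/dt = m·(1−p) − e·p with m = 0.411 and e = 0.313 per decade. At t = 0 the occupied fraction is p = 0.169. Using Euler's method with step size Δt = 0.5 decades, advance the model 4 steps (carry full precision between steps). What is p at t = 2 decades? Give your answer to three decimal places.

0.502

Update rule: p ← p + [m·(1−p) − e·p]·Δt with Δt = 0.5.
step 1: Δp = +0.14432, p = 0.31332
step 2: Δp = +0.09208, p = 0.40540
step 3: Δp = +0.05875, p = 0.46414
step 4: Δp = +0.03748, p = 0.50162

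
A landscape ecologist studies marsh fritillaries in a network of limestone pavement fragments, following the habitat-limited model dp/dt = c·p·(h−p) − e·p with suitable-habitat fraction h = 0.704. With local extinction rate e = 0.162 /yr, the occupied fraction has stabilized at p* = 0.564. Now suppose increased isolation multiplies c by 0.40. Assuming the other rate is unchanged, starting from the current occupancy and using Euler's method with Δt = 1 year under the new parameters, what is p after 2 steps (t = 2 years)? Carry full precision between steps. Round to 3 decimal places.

0.473

Balance c(h−p*) = e gives c = e/(0.704 − 0.56400) = 0.162/0.14000 = 1.15714.
Starting from p₀ = 0.56400; update p ← p + (dp/dt)·Δt with the new parameters.
t = 1: p = 0.56400 + (-0.05482) = 0.50918
t = 2: p = 0.50918 + (-0.03657) = 0.47261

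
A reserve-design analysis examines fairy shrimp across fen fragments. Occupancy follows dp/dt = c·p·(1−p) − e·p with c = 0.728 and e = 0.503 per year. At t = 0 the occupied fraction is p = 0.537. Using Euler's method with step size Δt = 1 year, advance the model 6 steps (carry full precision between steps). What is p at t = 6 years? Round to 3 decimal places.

0.336

Update rule: p ← p + [c·p·(1−p) − e·p]·Δt with Δt = 1.
step 1: Δp = -0.08911, p = 0.44789
step 2: Δp = -0.04527, p = 0.40263
step 3: Δp = -0.02742, p = 0.37520
step 4: Δp = -0.01806, p = 0.35714
step 5: Δp = -0.01250, p = 0.34464
step 6: Δp = -0.00893, p = 0.33571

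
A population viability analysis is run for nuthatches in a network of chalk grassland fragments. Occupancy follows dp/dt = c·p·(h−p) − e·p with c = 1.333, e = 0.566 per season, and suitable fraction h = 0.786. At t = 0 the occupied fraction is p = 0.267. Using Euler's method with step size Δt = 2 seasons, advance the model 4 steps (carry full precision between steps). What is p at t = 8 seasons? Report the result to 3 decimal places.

Update rule: p ← p + [c·p·(h−p) − e·p]·Δt with Δt = 2.
step 1: Δp = +0.06719, p = 0.33419
step 2: Δp = +0.02424, p = 0.35843
step 3: Δp = +0.00283, p = 0.36126
step 4: Δp = +0.00013, p = 0.36139

0.361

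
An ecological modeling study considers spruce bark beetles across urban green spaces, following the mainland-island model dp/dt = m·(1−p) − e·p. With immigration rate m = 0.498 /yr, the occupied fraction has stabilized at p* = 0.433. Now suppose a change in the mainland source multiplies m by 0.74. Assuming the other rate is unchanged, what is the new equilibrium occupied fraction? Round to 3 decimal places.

0.361

Balance m(1−p*) = e·p* gives e = m(1−p*)/p* = 0.498×0.56700/0.43300 = 0.65212.
New p* = m/(m+e) = 0.36852/(0.36852+0.65212) = 0.36107.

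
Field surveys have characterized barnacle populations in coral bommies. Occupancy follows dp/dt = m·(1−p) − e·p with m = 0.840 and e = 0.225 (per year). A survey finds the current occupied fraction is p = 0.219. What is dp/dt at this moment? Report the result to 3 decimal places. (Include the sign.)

0.607

Colonization term: m·(1−p) = 0.840×0.7810 = 0.65604.
Extinction term: e·p = 0.04927.
dp/dt = 0.65604 − 0.04927 = 0.60676.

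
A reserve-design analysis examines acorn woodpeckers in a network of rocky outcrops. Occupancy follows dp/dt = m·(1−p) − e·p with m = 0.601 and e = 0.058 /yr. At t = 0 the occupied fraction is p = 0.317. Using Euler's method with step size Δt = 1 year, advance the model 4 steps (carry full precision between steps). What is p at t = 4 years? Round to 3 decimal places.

0.904

Update rule: p ← p + [m·(1−p) − e·p]·Δt with Δt = 1.
step 1: Δp = +0.39210, p = 0.70910
step 2: Δp = +0.13371, p = 0.84280
step 3: Δp = +0.04559, p = 0.88840
step 4: Δp = +0.01555, p = 0.90394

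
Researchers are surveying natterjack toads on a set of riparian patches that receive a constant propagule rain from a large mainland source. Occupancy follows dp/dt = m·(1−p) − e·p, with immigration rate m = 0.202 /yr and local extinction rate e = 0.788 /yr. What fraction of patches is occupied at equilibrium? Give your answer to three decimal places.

Setting dp/dt = 0: m − m·p* = e·p*, so m = (m+e)·p*.
p* = m/(m+e) = 0.202/(0.202+0.788) = 0.202/0.9900 = 0.2040.

0.204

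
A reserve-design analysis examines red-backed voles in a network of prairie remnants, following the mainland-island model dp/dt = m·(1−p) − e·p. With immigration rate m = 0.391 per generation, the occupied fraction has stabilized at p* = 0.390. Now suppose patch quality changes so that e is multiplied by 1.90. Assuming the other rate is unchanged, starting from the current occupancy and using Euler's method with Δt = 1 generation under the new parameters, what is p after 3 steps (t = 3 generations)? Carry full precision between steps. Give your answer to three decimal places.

0.228

Balance m(1−p*) = e·p* gives e = m(1−p*)/p* = 0.391×0.61000/0.39000 = 0.61156.
Starting from p₀ = 0.39000; update p ← p + (dp/dt)·Δt with the new parameters.
p: 0.39000 → 0.17534  (Δp = -0.21466)
p: 0.17534 → 0.29404  (Δp = +0.11870)
p: 0.29404 → 0.22840  (Δp = -0.06564)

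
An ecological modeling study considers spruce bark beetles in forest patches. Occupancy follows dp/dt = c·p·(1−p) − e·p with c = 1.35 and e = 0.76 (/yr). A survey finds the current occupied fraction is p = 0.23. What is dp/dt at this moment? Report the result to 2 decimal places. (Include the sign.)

Colonization term: c·p·(1−p) = 1.35×0.23×0.7700 = 0.23909.
Extinction term: e·p = 0.17480.
dp/dt = 0.23909 − 0.17480 = 0.06429.

0.06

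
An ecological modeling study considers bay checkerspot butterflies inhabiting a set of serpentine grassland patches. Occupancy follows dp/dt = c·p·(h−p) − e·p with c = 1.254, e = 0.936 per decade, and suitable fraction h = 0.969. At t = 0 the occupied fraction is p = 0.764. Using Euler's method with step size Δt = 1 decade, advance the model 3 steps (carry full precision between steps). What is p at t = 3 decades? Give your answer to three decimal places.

0.234

Update rule: p ← p + [c·p·(h−p) − e·p]·Δt with Δt = 1.
p: 0.76400 → 0.24530  (Δp = -0.51870)
p: 0.24530 → 0.23831  (Δp = -0.00699)
p: 0.23831 → 0.23361  (Δp = -0.00470)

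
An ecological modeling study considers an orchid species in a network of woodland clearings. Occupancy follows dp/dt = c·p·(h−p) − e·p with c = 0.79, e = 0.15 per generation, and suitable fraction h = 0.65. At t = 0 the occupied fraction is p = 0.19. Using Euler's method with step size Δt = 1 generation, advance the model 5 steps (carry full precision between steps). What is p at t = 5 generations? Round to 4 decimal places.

0.3798

Update rule: p ← p + [c·p·(h−p) − e·p]·Δt with Δt = 1.
p: 0.19000 → 0.23055  (Δp = +0.04055)
p: 0.23055 → 0.27236  (Δp = +0.04181)
p: 0.27236 → 0.31276  (Δp = +0.04040)
p: 0.31276 → 0.34917  (Δp = +0.03641)
p: 0.34917 → 0.37978  (Δp = +0.03061)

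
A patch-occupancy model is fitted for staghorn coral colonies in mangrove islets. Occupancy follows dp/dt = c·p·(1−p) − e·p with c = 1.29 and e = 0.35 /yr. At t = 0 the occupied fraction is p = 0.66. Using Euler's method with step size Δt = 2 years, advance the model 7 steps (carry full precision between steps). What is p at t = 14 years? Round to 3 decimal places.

0.750

Update rule: p ← p + [c·p·(1−p) − e·p]·Δt with Δt = 2.
t = 2: p = 0.66000 + (+0.11695) = 0.77695
t = 4: p = 0.77695 + (-0.09676) = 0.68019
t = 6: p = 0.68019 + (+0.08509) = 0.76529
t = 8: p = 0.76529 + (-0.07227) = 0.69301
t = 10: p = 0.69301 + (+0.06377) = 0.75679
t = 12: p = 0.75679 + (-0.05488) = 0.70191
t = 14: p = 0.70191 + (+0.04848) = 0.75039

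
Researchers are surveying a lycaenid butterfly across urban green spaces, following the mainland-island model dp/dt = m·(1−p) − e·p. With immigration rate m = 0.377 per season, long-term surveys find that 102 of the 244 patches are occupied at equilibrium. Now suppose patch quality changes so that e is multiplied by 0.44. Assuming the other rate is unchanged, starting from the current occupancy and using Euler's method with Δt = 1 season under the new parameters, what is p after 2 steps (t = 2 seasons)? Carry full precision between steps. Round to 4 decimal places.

0.5891

Observed p* = 102/244 = 0.41803.
Balance m(1−p*) = e·p* gives e = m(1−p*)/p* = 0.377×0.58197/0.41803 = 0.52484.
Starting from p₀ = 0.41803; update p ← p + (dp/dt)·Δt with the new parameters.
  1  |  dp/dt·Δt = +0.122865  |  p_1 = 0.540898
  2  |  dp/dt·Δt = +0.048172  |  p_2 = 0.589069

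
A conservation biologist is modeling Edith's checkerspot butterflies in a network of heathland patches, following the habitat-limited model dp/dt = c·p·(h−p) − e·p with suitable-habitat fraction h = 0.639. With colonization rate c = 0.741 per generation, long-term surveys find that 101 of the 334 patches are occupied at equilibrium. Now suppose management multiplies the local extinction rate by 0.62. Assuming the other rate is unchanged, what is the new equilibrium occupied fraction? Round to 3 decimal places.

Observed p* = 101/334 = 0.30240.
Balance c(h−p*) = e gives e = 0.741×(0.639 − 0.30240) = 0.24942.
New p* = 0.639 − e/c = 0.639 − 0.15464/0.74100 = 0.43031.

0.430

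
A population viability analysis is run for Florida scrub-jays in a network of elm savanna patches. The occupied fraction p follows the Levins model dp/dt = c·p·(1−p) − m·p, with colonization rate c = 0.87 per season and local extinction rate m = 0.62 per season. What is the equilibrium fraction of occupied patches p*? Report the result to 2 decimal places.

At equilibrium, colonization balances extinction: c·p*·(1−p*) = m·p*.
So p* = 1 − m/c = 1 − 0.62/0.87 = 1 − 0.7126 = 0.2874.

0.29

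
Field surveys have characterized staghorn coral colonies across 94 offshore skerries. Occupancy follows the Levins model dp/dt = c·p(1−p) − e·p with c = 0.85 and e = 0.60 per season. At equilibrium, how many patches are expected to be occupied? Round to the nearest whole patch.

28

p* = 1 − e/c = 1 − 0.60/0.85 = 0.2941.
Expected occupied patches = N × p* = 94 × 0.2941 = 27.65 ≈ 28.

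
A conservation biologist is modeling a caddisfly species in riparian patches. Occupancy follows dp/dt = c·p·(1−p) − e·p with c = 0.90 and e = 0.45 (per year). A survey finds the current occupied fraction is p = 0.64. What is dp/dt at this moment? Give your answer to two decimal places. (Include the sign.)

Colonization term: c·p·(1−p) = 0.90×0.64×0.3600 = 0.20736.
Extinction term: e·p = 0.28800.
dp/dt = 0.20736 − 0.28800 = -0.08064.

-0.08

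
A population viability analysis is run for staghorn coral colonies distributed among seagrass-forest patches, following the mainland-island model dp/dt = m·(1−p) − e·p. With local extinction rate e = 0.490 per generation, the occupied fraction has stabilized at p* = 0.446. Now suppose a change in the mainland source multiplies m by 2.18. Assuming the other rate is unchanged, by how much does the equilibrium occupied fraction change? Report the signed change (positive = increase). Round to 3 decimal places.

Balance m(1−p*) = e·p* gives m = e·p*/(1−p*) = 0.490×0.44600/0.55400 = 0.39448.
New p* = m/(m+e) = 0.85997/(0.85997+0.49000) = 0.63703.
Δp* = 0.63703 − 0.44600 = +0.19103.

0.191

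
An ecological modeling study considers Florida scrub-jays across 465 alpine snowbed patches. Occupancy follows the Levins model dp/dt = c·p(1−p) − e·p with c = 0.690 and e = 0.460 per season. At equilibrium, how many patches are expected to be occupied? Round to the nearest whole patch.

p* = 1 − e/c = 1 − 0.460/0.690 = 0.3333.
Expected occupied patches = N × p* = 465 × 0.3333 = 155.00 ≈ 155.

155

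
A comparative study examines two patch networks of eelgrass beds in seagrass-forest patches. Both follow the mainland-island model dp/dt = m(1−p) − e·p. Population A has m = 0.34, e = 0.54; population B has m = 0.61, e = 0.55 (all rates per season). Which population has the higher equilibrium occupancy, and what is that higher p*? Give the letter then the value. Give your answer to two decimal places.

A: p*_A = m/(m+e) = 0.34/0.8800 = 0.3864.
B: p*_B = 0.61/1.1600 = 0.5259.
B is higher at 0.5259.

B, 0.53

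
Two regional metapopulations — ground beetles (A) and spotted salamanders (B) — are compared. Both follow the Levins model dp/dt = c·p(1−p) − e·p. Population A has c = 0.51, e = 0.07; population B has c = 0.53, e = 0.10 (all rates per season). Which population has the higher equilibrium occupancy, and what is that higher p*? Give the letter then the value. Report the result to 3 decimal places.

A: p*_A = 1 − 0.07/0.51 = 0.8627.
B: p*_B = 1 − 0.10/0.53 = 0.8113.
A is higher at 0.8627.

A, 0.863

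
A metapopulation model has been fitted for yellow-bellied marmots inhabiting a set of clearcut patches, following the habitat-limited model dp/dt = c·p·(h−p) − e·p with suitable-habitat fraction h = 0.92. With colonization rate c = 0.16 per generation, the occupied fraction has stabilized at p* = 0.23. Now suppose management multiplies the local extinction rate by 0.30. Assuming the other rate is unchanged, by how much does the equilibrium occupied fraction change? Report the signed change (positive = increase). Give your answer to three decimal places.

Balance c(h−p*) = e gives e = 0.16×(0.92 − 0.23000) = 0.11040.
New p* = 0.92 − e/c = 0.92 − 0.03312/0.16000 = 0.71300.
Δp* = 0.71300 − 0.23000 = +0.48300.

0.483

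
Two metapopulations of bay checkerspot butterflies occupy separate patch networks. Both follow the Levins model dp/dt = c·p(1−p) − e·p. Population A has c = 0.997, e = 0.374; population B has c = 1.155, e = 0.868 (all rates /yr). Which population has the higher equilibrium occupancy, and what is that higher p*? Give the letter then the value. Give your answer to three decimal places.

A: p*_A = 1 − 0.374/0.997 = 0.6249.
B: p*_B = 1 − 0.868/1.155 = 0.2485.
A is higher at 0.6249.

A, 0.625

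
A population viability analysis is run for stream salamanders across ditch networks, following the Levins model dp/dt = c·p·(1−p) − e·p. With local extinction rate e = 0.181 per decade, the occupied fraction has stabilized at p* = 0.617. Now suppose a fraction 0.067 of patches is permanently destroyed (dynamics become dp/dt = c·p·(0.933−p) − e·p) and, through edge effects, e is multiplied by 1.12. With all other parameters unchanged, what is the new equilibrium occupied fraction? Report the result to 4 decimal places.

Balance c(1−p*) = e gives c = e/(1 − 0.61700) = 0.181/0.38300 = 0.47258.
New p* = 0.933 − e/c = 0.933 − 0.20272/0.47258 = 0.50404.

0.5040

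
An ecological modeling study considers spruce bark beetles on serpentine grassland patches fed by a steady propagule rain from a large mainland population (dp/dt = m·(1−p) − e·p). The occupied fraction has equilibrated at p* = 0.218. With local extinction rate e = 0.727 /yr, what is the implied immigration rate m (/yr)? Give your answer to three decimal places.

0.203

At equilibrium m(1−p*) = e·p*, so m = e·p*/(1−p*).
m = 0.727 × 0.218 / 0.7820 = 0.1585/0.7820 = 0.2027.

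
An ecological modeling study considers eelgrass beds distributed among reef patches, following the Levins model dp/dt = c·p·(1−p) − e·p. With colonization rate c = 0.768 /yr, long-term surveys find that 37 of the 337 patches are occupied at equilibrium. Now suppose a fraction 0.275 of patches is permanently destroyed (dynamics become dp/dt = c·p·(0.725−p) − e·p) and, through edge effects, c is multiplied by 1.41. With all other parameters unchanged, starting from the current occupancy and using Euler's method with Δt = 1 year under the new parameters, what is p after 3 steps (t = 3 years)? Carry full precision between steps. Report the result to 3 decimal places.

0.105

Observed p* = 37/337 = 0.10979.
Balance c(1−p*) = e gives e = 0.768×(1 − 0.10979) = 0.68368.
Starting from p₀ = 0.10979; update p ← p + (dp/dt)·Δt with the new parameters.
t = 1: p = 0.10979 + (-0.00192) = 0.10787
t = 2: p = 0.10787 + (-0.00166) = 0.10621
t = 3: p = 0.10621 + (-0.00145) = 0.10477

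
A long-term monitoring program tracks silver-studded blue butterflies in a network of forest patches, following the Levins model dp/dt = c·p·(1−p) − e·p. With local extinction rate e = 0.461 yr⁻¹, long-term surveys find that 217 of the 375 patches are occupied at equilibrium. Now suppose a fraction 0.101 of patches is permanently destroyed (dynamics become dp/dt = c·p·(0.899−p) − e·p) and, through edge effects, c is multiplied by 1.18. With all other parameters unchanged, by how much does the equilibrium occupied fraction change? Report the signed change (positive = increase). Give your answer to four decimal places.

Observed p* = 217/375 = 0.57867.
Balance c(1−p*) = e gives c = e/(1 − 0.57867) = 0.461/0.42133 = 1.09415.
New p* = 0.899 − e/c = 0.899 − 0.46100/1.29110 = 0.54194.
Δp* = 0.54194 − 0.57867 = -0.03673.

-0.0367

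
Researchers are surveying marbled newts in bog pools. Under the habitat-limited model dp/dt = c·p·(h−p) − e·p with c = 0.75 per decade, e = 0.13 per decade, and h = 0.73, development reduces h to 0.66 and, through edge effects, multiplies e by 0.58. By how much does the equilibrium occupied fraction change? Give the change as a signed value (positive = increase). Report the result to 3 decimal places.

Before: p* = h − e/c = 0.73 − 0.13/0.75 = 0.73 − 0.1733 = 0.5567.
After: c = 0.75, e = 0.0754, h = 0.66; p* = 0.66 − 0.0754/0.75 = 0.5595.
Δp* = 0.5595 − 0.5567 = +0.0028.

0.003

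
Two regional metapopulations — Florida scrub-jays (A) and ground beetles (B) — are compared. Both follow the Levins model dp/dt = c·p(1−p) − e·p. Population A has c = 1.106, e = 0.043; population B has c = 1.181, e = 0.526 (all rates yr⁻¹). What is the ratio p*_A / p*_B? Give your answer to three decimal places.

1.733

A: p*_A = 1 − 0.043/1.106 = 0.9611.
B: p*_B = 1 − 0.526/1.181 = 0.5546.
p*_A / p*_B = 0.9611/0.5546 = 1.7330.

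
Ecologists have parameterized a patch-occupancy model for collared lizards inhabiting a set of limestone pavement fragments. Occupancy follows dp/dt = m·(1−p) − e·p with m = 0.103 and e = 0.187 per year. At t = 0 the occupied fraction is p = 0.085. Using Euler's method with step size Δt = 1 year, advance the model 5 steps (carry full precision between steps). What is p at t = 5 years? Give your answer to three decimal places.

0.306

Update rule: p ← p + [m·(1−p) − e·p]·Δt with Δt = 1.
t = 1: p = 0.08500 + (+0.07835) = 0.16335
t = 2: p = 0.16335 + (+0.05563) = 0.21898
t = 3: p = 0.21898 + (+0.03950) = 0.25847
t = 4: p = 0.25847 + (+0.02804) = 0.28652
t = 5: p = 0.28652 + (+0.01991) = 0.30643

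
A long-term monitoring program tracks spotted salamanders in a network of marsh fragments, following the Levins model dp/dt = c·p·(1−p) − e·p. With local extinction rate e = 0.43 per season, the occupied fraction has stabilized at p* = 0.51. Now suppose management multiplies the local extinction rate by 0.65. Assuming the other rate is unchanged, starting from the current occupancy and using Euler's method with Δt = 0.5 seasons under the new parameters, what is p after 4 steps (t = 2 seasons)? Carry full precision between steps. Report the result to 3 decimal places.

Balance c(1−p*) = e gives c = e/(1 − 0.51000) = 0.43/0.49000 = 0.87755.
Starting from p₀ = 0.51000; update p ← p + (dp/dt)·Δt with the new parameters.
step 1: Δp = +0.03838, p = 0.54838
step 2: Δp = +0.03203, p = 0.58041
step 3: Δp = +0.02574, p = 0.60615
step 4: Δp = +0.02004, p = 0.62619

0.626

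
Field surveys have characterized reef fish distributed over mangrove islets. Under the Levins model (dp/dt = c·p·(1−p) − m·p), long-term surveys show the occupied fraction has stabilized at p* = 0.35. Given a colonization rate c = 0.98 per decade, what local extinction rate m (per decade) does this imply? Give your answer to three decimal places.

0.637

At equilibrium c(1−p*) = m.
m = 0.98 × (1 − 0.35) = 0.98 × 0.6500 = 0.6370.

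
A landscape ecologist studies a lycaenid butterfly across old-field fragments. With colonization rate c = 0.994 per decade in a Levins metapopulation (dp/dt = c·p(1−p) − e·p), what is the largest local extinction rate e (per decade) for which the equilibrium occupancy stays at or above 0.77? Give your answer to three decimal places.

0.229

1 − e/c ≥ 0.77 ⇒ e ≤ c(1 − 0.77) = 0.994 × 0.2300.
e_max = 0.2286.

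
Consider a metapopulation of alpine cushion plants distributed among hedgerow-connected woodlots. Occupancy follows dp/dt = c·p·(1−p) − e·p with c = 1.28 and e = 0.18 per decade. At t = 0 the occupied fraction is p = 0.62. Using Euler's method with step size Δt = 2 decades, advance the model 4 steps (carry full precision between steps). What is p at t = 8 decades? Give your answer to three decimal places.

0.641

Update rule: p ← p + [c·p·(1−p) − e·p]·Δt with Δt = 2.
t = 2: p = 0.62000 + (+0.37994) = 0.99994
t = 4: p = 0.99994 + (-0.35981) = 0.64012
t = 6: p = 0.64012 + (+0.35929) = 0.99941
t = 8: p = 0.99941 + (-0.35829) = 0.64112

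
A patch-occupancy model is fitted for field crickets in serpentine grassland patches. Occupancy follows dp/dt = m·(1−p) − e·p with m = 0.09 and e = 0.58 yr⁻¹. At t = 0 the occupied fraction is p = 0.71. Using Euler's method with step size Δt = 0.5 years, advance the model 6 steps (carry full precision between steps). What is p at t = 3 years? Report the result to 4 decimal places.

Update rule: p ← p + [m·(1−p) − e·p]·Δt with Δt = 0.5.
t = 0.5: p = 0.71000 + (-0.19285) = 0.51715
t = 1: p = 0.51715 + (-0.12825) = 0.38890
t = 1.5: p = 0.38890 + (-0.08528) = 0.30362
t = 2: p = 0.30362 + (-0.05671) = 0.24691
t = 2.5: p = 0.24691 + (-0.03771) = 0.20919
t = 3: p = 0.20919 + (-0.02508) = 0.18411

0.1841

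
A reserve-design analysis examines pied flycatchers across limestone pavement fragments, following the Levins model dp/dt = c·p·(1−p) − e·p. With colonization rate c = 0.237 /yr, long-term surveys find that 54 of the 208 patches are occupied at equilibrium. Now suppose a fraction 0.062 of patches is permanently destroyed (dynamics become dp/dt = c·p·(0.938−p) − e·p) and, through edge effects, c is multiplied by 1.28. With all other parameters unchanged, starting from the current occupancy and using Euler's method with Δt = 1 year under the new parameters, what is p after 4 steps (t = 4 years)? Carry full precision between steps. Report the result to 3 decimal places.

0.289

Observed p* = 54/208 = 0.25962.
Balance c(1−p*) = e gives e = 0.237×(1 − 0.25962) = 0.17547.
Starting from p₀ = 0.25962; update p ← p + (dp/dt)·Δt with the new parameters.
  1  |  dp/dt·Δt = +0.007872  |  p_1 = 0.267488
  2  |  dp/dt·Δt = +0.007472  |  p_2 = 0.274960
  3  |  dp/dt·Δt = +0.007058  |  p_3 = 0.282018
  4  |  dp/dt·Δt = +0.006635  |  p_4 = 0.288653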